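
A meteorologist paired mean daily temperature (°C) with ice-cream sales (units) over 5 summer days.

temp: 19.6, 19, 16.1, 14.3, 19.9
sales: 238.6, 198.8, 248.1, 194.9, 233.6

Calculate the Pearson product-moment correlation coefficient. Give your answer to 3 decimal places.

n = 5, Σx = 88.9, Σy = 1114, Σx² = 1604.87, Σy² = 250559.98, Σxy = 19883.88
nΣxy − ΣxΣy = 99419.4 − 99034.6 = 384.8
nΣx² − (Σx)² = 8024.35 − 7903.21 = 121.14; nΣy² − (Σy)² = 1252799.9 − 1240996 = 11803.9
r = 384.8 / √(121.14 × 11803.9) = 384.8 / 1195.7945 ≈ 0.322

0.322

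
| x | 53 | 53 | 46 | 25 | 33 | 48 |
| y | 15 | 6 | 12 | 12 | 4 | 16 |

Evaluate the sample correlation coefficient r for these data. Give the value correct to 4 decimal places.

0.2525

n = 6, Σx = 258, Σy = 65, Σx² = 11752, Σy² = 821, Σxy = 2865
nΣxy − ΣxΣy = 17190 − 16770 = 420
nΣx² − (Σx)² = 70512 − 66564 = 3948; nΣy² − (Σy)² = 4926 − 4225 = 701
r = 420 / √(3948 × 701) = 420 / 1663.5949 ≈ 0.2525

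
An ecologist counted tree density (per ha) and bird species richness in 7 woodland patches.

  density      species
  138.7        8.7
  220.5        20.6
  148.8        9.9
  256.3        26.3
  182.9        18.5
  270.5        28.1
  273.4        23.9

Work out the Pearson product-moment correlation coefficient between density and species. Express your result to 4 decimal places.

n = 7, Σx = 1491.1, Σy = 136, Σx² = 337059.29, Σy² = 2992.82, Σxy = 31481.76
nΣxy − ΣxΣy = 220372.32 − 202789.6 = 17582.72
nΣx² − (Σx)² = 2359415.03 − 2223379.21 = 136035.82; nΣy² − (Σy)² = 20949.74 − 18496 = 2453.74
r = 17582.72 / √(136035.82 × 2453.74) = 17582.72 / 18270.0994 ≈ 0.9624

0.9624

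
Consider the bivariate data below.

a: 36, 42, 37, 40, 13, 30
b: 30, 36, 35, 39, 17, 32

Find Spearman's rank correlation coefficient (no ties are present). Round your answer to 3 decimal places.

0.886

Rank a: 3, 6, 4, 5, 1, 2
Rank b: 2, 5, 4, 6, 1, 3
d = rank(a) − rank(b): 1, 1, 0, -1, 0, -1; Σd² = 4
ρ = 1 − 6Σd² / [n(n²−1)] = 1 − 6×4 / (6×35) = 1 − 24/210 ≈ 0.886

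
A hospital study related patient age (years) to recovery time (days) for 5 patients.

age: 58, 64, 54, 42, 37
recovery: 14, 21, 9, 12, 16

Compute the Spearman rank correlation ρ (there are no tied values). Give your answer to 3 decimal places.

0.300

Rank age: 4, 5, 3, 2, 1
Rank recovery: 3, 5, 1, 2, 4
d = rank(age) − rank(recovery): 1, 0, 2, 0, -3; Σd² = 14
ρ = 1 − 6Σd² / [n(n²−1)] = 1 − 6×14 / (5×24) = 1 − 84/120 ≈ 0.300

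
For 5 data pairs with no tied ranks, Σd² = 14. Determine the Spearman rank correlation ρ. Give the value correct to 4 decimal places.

ρ = 1 − 6Σd² / [n(n²−1)] = 1 − 6×14 / (5×24)
  = 1 − 84/120 = 1 − 0.70000 ≈ 0.3000

0.3000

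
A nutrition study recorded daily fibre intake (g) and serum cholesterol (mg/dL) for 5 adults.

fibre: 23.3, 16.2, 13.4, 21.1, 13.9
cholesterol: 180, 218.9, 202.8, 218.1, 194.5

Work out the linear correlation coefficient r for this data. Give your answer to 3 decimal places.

n = 5, Σx = 87.9, Σy = 1014.3, Σx² = 1623.31, Σy² = 206842.91, Σxy = 17763.16
nΣxy − ΣxΣy = 88815.8 − 89156.97 = -341.17
nΣx² − (Σx)² = 8116.55 − 7726.41 = 390.14; nΣy² − (Σy)² = 1034214.55 − 1028804.49 = 5410.06
r = -341.17 / √(390.14 × 5410.06) = -341.17 / 1452.8182 ≈ -0.235

-0.235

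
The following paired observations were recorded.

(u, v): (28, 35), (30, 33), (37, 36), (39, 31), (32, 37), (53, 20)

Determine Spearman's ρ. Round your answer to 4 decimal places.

-0.5429

Rank u: 1, 2, 4, 5, 3, 6
Rank v: 4, 3, 5, 2, 6, 1
d = rank(u) − rank(v): -3, -1, -1, 3, -3, 5; Σd² = 54
ρ = 1 − 6Σd² / [n(n²−1)] = 1 − 6×54 / (6×35) = 1 − 324/210 ≈ -0.5429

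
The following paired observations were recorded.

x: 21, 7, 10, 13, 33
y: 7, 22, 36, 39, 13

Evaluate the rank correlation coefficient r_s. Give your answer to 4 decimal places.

Rank x: 4, 1, 2, 3, 5
Rank y: 1, 3, 4, 5, 2
d = rank(x) − rank(y): 3, -2, -2, -2, 3; Σd² = 30
ρ = 1 − 6Σd² / [n(n²−1)] = 1 − 6×30 / (5×24) = 1 − 180/120 ≈ -0.5000

-0.5000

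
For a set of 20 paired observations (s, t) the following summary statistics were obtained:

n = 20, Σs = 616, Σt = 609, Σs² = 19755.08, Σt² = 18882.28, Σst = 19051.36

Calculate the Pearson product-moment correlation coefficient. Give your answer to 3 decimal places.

r = (nΣst − ΣsΣt) / √[(nΣs² − (Σs)²)(nΣt² − (Σt)²)]
Numerator: 20×19051.36 − 616×609 = 5883.2
Denominator: √[(395101.6 − 379456)(377645.6 − 370881)] = √[15645.6 × 6764.6] = 10287.6735
r = 5883.2 / 10287.6735 ≈ 0.572

0.572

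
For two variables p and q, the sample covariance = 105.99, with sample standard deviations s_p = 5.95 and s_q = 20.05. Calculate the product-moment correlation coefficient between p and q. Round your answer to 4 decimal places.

r = Cov(p,q) / (s_p · s_q) = 105.99 / (5.95 × 20.05)
  = 105.99 / 119.2975 ≈ 0.8885

0.8885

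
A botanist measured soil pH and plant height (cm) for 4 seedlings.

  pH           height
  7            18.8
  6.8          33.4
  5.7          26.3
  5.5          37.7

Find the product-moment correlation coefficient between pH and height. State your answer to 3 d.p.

-0.544

n = 4, Σx = 25, Σy = 116.2, Σx² = 157.98, Σy² = 3581.98, Σxy = 715.98
nΣxy − ΣxΣy = 2863.92 − 2905 = -41.08
nΣx² − (Σx)² = 631.92 − 625 = 6.92; nΣy² − (Σy)² = 14327.92 − 13502.44 = 825.48
r = -41.08 / √(6.92 × 825.48) = -41.08 / 75.5799 ≈ -0.544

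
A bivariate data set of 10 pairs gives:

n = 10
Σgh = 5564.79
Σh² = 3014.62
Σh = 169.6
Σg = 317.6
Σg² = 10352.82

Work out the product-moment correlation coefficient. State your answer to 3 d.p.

r = (nΣgh − ΣgΣh) / √[(nΣg² − (Σg)²)(nΣh² − (Σh)²)]
Numerator: 10×5564.79 − 317.6×169.6 = 1782.94
Denominator: √[(103528.2 − 100869.76)(30146.2 − 28764.16)] = √[2658.44 × 1382.04] = 1916.7865
r = 1782.94 / 1916.7865 ≈ 0.930

0.930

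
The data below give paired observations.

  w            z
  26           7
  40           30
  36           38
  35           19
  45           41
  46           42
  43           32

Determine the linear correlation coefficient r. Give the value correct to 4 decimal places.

n = 7, Σw = 271, Σz = 209, Σw² = 10787, Σz² = 7223, Σwz = 8568
nΣwz − ΣwΣz = 59976 − 56639 = 3337
nΣw² − (Σw)² = 75509 − 73441 = 2068; nΣz² − (Σz)² = 50561 − 43681 = 6880
r = 3337 / √(2068 × 6880) = 3337 / 3771.9809 ≈ 0.8847

0.8847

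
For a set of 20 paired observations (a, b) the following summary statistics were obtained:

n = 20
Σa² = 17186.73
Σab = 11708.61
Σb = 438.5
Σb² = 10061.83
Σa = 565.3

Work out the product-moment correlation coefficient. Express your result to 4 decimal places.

r = (nΣab − ΣaΣb) / √[(nΣa² − (Σa)²)(nΣb² − (Σb)²)]
Numerator: 20×11708.61 − 565.3×438.5 = -13711.85
Denominator: √[(343734.6 − 319564.09)(201236.6 − 192282.25)] = √[24170.51 × 8954.35] = 14711.6011
r = -13711.85 / 14711.6011 ≈ -0.9320

-0.9320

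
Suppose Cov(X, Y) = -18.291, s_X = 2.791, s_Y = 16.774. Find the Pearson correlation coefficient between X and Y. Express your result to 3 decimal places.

r = Cov(X,Y) / (s_X · s_Y) = -18.291 / (2.791 × 16.774)
  = -18.291 / 46.8162 ≈ -0.391

-0.391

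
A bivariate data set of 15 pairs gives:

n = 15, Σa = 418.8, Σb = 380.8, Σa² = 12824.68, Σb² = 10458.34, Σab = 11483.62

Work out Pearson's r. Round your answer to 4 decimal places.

0.9001

r = (nΣab − ΣaΣb) / √[(nΣa² − (Σa)²)(nΣb² − (Σb)²)]
Numerator: 15×11483.62 − 418.8×380.8 = 12775.26
Denominator: √[(192370.2 − 175393.44)(156875.1 − 145008.64)] = √[16976.76 × 11866.46] = 14193.4507
r = 12775.26 / 14193.4507 ≈ 0.9001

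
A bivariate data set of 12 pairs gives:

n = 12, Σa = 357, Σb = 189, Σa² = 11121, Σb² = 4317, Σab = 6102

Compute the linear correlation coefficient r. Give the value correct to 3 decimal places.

r = (nΣab − ΣaΣb) / √[(nΣa² − (Σa)²)(nΣb² − (Σb)²)]
Numerator: 12×6102 − 357×189 = 5751
Denominator: √[(133452 − 127449)(51804 − 35721)] = √[6003 × 16083] = 9825.7951
r = 5751 / 9825.7951 ≈ 0.585

0.585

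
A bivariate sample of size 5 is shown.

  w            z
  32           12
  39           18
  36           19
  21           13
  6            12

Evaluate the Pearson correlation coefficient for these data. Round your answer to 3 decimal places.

0.715

n = 5, Σw = 134, Σz = 74, Σw² = 4318, Σz² = 1142, Σwz = 2115
nΣwz − ΣwΣz = 10575 − 9916 = 659
nΣw² − (Σw)² = 21590 − 17956 = 3634; nΣz² − (Σz)² = 5710 − 5476 = 234
r = 659 / √(3634 × 234) = 659 / 922.1475 ≈ 0.715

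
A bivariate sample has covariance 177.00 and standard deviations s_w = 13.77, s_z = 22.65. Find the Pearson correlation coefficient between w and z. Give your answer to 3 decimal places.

r = Cov(w,z) / (s_w · s_z) = 177.00 / (13.77 × 22.65)
  = 177.00 / 311.8905 ≈ 0.568

0.568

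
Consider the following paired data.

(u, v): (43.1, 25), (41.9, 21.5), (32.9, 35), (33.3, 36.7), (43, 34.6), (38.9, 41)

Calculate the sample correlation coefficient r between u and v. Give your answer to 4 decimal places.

-0.5387

n = 6, Σu = 233.1, Σv = 193.8, Σu² = 9166.73, Σv² = 6537.3, Σuv = 7434.66
nΣuv − ΣuΣv = 44607.96 − 45174.78 = -566.82
nΣu² − (Σu)² = 55000.38 − 54335.61 = 664.77; nΣv² − (Σv)² = 39223.8 − 37558.44 = 1665.36
r = -566.82 / √(664.77 × 1665.36) = -566.82 / 1052.1793 ≈ -0.5387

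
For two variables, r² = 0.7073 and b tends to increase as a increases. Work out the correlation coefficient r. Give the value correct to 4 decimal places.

|r| = √0.7073 = 0.8410
The association is positive, so r = 0.8410.

0.8410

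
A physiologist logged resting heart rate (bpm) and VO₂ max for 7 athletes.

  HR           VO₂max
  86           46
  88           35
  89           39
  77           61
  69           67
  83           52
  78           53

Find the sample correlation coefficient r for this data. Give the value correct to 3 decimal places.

-0.948

n = 7, Σx = 570, Σy = 353, Σx² = 46724, Σy² = 18585, Σxy = 28277
nΣxy − ΣxΣy = 197939 − 201210 = -3271
nΣx² − (Σx)² = 327068 − 324900 = 2168; nΣy² − (Σy)² = 130095 − 124609 = 5486
r = -3271 / √(2168 × 5486) = -3271 / 3448.7169 ≈ -0.948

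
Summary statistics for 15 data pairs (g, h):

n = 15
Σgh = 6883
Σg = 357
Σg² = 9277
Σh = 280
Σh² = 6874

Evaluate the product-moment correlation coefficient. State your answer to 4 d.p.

r = (nΣgh − ΣgΣh) / √[(nΣg² − (Σg)²)(nΣh² − (Σh)²)]
Numerator: 15×6883 − 357×280 = 3285
Denominator: √[(139155 − 127449)(103110 − 78400)] = √[11706 × 24710] = 17007.5060
r = 3285 / 17007.5060 ≈ 0.1932

0.1932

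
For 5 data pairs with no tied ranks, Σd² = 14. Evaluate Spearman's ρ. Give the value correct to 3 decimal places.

0.300

ρ = 1 − 6Σd² / [n(n²−1)] = 1 − 6×14 / (5×24)
  = 1 − 84/120 = 1 − 0.7000 ≈ 0.300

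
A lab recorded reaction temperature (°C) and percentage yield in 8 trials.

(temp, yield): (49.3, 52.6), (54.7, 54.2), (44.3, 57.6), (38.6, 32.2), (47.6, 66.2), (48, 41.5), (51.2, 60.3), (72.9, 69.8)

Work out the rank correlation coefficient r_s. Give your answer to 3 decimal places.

0.500

Rank temp: 5, 7, 2, 1, 3, 4, 6, 8
Rank yield: 3, 4, 5, 1, 7, 2, 6, 8
d = rank(temp) − rank(yield): 2, 3, -3, 0, -4, 2, 0, 0; Σd² = 42
ρ = 1 − 6Σd² / [n(n²−1)] = 1 − 6×42 / (8×63) = 1 − 252/504 ≈ 0.500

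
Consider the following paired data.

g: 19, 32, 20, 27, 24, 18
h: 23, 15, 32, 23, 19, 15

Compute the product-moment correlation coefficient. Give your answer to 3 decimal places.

-0.342

n = 6, Σg = 140, Σh = 127, Σg² = 3414, Σh² = 2893, Σgh = 2904
nΣgh − ΣgΣh = 17424 − 17780 = -356
nΣg² − (Σg)² = 20484 − 19600 = 884; nΣh² − (Σh)² = 17358 − 16129 = 1229
r = -356 / √(884 × 1229) = -356 / 1042.3224 ≈ -0.342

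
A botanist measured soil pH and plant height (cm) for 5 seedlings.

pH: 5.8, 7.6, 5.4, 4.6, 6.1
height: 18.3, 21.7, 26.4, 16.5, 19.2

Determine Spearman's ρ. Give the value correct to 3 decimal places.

Rank pH: 3, 5, 2, 1, 4
Rank height: 2, 4, 5, 1, 3
d = rank(pH) − rank(height): 1, 1, -3, 0, 1; Σd² = 12
ρ = 1 − 6Σd² / [n(n²−1)] = 1 − 6×12 / (5×24) = 1 − 72/120 ≈ 0.400

0.400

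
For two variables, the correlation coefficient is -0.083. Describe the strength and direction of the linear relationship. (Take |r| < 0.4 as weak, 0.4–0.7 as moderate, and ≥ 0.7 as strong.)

weak negative

r = -0.083 < 0 so the relationship is negative.
|r| = 0.083, which falls in the weak range.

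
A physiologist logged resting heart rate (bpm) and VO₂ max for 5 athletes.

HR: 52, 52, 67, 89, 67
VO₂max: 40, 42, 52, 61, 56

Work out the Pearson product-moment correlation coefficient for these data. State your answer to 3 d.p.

0.939

n = 5, Σx = 327, Σy = 251, Σx² = 22307, Σy² = 12925, Σxy = 16929
nΣxy − ΣxΣy = 84645 − 82077 = 2568
nΣx² − (Σx)² = 111535 − 106929 = 4606; nΣy² − (Σy)² = 64625 − 63001 = 1624
r = 2568 / √(4606 × 1624) = 2568 / 2734.9852 ≈ 0.939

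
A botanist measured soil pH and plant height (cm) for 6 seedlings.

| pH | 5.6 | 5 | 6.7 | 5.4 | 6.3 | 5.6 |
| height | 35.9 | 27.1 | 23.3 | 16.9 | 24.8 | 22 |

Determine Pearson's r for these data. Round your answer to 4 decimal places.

n = 6, Σx = 34.6, Σy = 150, Σx² = 201.46, Σy² = 3950.76, Σxy = 863.35
nΣxy − ΣxΣy = 5180.1 − 5190 = -9.9
nΣx² − (Σx)² = 1208.76 − 1197.16 = 11.6; nΣy² − (Σy)² = 23704.56 − 22500 = 1204.56
r = -9.9 / √(11.6 × 1204.56) = -9.9 / 118.2070 ≈ -0.0838

-0.0838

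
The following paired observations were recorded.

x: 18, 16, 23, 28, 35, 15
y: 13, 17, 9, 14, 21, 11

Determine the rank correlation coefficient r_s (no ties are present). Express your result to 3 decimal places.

0.429

Rank x: 3, 2, 4, 5, 6, 1
Rank y: 3, 5, 1, 4, 6, 2
d = rank(x) − rank(y): 0, -3, 3, 1, 0, -1; Σd² = 20
ρ = 1 − 6Σd² / [n(n²−1)] = 1 − 6×20 / (6×35) = 1 − 120/210 ≈ 0.429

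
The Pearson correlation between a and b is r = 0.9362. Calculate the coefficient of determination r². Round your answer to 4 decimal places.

r² = (0.9362)² = 0.8765

0.8765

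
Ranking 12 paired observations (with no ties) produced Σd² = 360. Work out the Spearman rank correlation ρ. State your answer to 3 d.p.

ρ = 1 − 6Σd² / [n(n²−1)] = 1 − 6×360 / (12×143)
  = 1 − 2160/1716 = 1 − 1.2587 ≈ -0.259

-0.259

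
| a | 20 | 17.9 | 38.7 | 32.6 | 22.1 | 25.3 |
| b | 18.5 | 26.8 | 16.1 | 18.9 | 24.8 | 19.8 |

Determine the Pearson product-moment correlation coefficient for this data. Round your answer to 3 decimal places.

n = 6, Σa = 156.6, Σb = 124.9, Σa² = 4409.36, Σb² = 2683.99, Σab = 3137.95
nΣab − ΣaΣb = 18827.7 − 19559.34 = -731.64
nΣa² − (Σa)² = 26456.16 − 24523.56 = 1932.6; nΣb² − (Σb)² = 16103.94 − 15600.01 = 503.93
r = -731.64 / √(1932.6 × 503.93) = -731.64 / 986.8612 ≈ -0.741

-0.741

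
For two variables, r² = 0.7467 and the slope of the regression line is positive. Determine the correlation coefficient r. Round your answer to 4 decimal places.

0.8641

|r| = √0.7467 = 0.8641
The association is positive, so r = 0.8641.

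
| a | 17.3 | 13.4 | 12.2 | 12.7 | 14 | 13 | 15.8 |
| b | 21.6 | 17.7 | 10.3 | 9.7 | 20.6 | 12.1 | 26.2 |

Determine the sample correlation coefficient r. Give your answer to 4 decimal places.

n = 7, Σa = 98.4, Σb = 118.2, Σa² = 1403.62, Σb² = 2237.24, Σab = 1719.37
nΣab − ΣaΣb = 12035.59 − 11630.88 = 404.71
nΣa² − (Σa)² = 9825.34 − 9682.56 = 142.78; nΣb² − (Σb)² = 15660.68 − 13971.24 = 1689.44
r = 404.71 / √(142.78 × 1689.44) = 404.71 / 491.1397 ≈ 0.8240

0.8240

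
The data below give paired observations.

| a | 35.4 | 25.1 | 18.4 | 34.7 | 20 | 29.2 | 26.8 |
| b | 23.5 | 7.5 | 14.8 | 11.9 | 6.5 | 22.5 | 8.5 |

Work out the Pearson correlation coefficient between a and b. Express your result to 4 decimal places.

0.5101

n = 7, Σa = 189.6, Σb = 95.2, Σa² = 5396.7, Σb² = 1589.9, Σab = 2720.2
nΣab − ΣaΣb = 19041.4 − 18049.92 = 991.48
nΣa² − (Σa)² = 37776.9 − 35948.16 = 1828.74; nΣb² − (Σb)² = 11129.3 − 9063.04 = 2066.26
r = 991.48 / √(1828.74 × 2066.26) = 991.48 / 1943.8756 ≈ 0.5101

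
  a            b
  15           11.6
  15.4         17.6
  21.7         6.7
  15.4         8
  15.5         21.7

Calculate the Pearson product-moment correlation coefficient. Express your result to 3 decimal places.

-0.534

n = 5, Σa = 83, Σb = 65.6, Σa² = 1410.46, Σb² = 1024.1, Σab = 1049.98
nΣab − ΣaΣb = 5249.9 − 5444.8 = -194.9
nΣa² − (Σa)² = 7052.3 − 6889 = 163.3; nΣb² − (Σb)² = 5120.5 − 4303.36 = 817.14
r = -194.9 / √(163.3 × 817.14) = -194.9 / 365.2930 ≈ -0.534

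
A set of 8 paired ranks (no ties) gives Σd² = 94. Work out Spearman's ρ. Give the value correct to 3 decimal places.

-0.119

ρ = 1 − 6Σd² / [n(n²−1)] = 1 − 6×94 / (8×63)
  = 1 − 564/504 = 1 − 1.1190 ≈ -0.119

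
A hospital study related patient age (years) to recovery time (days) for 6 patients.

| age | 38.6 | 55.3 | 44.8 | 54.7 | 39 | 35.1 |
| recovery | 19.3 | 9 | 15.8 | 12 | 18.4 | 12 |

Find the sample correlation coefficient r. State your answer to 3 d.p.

n = 6, Σx = 267.5, Σy = 86.5, Σx² = 12300.19, Σy² = 1329.69, Σxy = 3745.72
nΣxy − ΣxΣy = 22474.32 − 23138.75 = -664.43
nΣx² − (Σx)² = 73801.14 − 71556.25 = 2244.89; nΣy² − (Σy)² = 7978.14 − 7482.25 = 495.89
r = -664.43 / √(2244.89 × 495.89) = -664.43 / 1055.0917 ≈ -0.630

-0.630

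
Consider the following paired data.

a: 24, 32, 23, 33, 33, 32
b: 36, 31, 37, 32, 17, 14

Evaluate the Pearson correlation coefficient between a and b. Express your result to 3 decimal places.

-0.669

n = 6, Σa = 177, Σb = 167, Σa² = 5331, Σb² = 5135, Σab = 4772
nΣab − ΣaΣb = 28632 − 29559 = -927
nΣa² − (Σa)² = 31986 − 31329 = 657; nΣb² − (Σb)² = 30810 − 27889 = 2921
r = -927 / √(657 × 2921) = -927 / 1385.3148 ≈ -0.669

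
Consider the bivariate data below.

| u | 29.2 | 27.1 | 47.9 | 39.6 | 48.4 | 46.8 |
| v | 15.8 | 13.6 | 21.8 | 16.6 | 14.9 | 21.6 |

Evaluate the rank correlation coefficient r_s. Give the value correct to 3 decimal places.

0.429

Rank u: 2, 1, 5, 3, 6, 4
Rank v: 3, 1, 6, 4, 2, 5
d = rank(u) − rank(v): -1, 0, -1, -1, 4, -1; Σd² = 20
ρ = 1 − 6Σd² / [n(n²−1)] = 1 − 6×20 / (6×35) = 1 − 120/210 ≈ 0.429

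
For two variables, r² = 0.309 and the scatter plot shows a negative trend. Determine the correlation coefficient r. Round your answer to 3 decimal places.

-0.556

|r| = √0.309 = 0.556
The association is negative, so r = −0.556.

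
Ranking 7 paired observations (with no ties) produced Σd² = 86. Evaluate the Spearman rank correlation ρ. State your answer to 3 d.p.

ρ = 1 − 6Σd² / [n(n²−1)] = 1 − 6×86 / (7×48)
  = 1 − 516/336 = 1 − 1.5357 ≈ -0.536

-0.536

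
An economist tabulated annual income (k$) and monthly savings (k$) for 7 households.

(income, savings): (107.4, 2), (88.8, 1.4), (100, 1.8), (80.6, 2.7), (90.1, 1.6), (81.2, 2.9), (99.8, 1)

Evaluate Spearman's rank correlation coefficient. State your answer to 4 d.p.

Rank income: 7, 3, 6, 1, 4, 2, 5
Rank savings: 5, 2, 4, 6, 3, 7, 1
d = rank(income) − rank(savings): 2, 1, 2, -5, 1, -5, 4; Σd² = 76
ρ = 1 − 6Σd² / [n(n²−1)] = 1 − 6×76 / (7×48) = 1 − 456/336 ≈ -0.3571

-0.3571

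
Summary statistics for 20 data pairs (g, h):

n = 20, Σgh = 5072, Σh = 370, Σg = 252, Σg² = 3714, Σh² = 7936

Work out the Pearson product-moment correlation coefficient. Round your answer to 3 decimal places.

0.535

r = (nΣgh − ΣgΣh) / √[(nΣg² − (Σg)²)(nΣh² − (Σh)²)]
Numerator: 20×5072 − 252×370 = 8200
Denominator: √[(74280 − 63504)(158720 − 136900)] = √[10776 × 21820] = 15334.0249
r = 8200 / 15334.0249 ≈ 0.535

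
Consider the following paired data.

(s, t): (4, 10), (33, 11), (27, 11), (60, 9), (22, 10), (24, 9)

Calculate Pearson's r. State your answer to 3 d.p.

n = 6, Σs = 170, Σt = 60, Σs² = 6494, Σt² = 604, Σst = 1676
nΣst − ΣsΣt = 10056 − 10200 = -144
nΣs² − (Σs)² = 38964 − 28900 = 10064; nΣt² − (Σt)² = 3624 − 3600 = 24
r = -144 / √(10064 × 24) = -144 / 491.4631 ≈ -0.293

-0.293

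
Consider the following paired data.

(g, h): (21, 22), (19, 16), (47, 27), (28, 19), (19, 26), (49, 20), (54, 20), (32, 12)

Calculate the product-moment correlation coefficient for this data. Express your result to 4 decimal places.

0.1164

n = 8, Σg = 269, Σh = 162, Σg² = 10497, Σh² = 3450, Σgh = 5505
nΣgh − ΣgΣh = 44040 − 43578 = 462
nΣg² − (Σg)² = 83976 − 72361 = 11615; nΣh² − (Σh)² = 27600 − 26244 = 1356
r = 462 / √(11615 × 1356) = 462 / 3968.6194 ≈ 0.1164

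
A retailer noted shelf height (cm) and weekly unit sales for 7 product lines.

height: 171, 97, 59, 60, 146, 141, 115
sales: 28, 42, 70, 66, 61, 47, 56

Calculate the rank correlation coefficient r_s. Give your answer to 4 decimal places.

Rank height: 7, 3, 1, 2, 6, 5, 4
Rank sales: 1, 2, 7, 6, 5, 3, 4
d = rank(height) − rank(sales): 6, 1, -6, -4, 1, 2, 0; Σd² = 94
ρ = 1 − 6Σd² / [n(n²−1)] = 1 − 6×94 / (7×48) = 1 − 564/336 ≈ -0.6786

-0.6786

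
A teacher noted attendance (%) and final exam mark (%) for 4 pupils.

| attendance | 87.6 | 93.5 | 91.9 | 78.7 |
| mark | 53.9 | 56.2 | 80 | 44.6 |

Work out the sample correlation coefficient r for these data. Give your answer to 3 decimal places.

n = 4, Σx = 351.7, Σy = 234.7, Σx² = 31055.31, Σy² = 14452.81, Σxy = 20838.36
nΣxy − ΣxΣy = 83353.44 − 82543.99 = 809.45
nΣx² − (Σx)² = 124221.24 − 123692.89 = 528.35; nΣy² − (Σy)² = 57811.24 − 55084.09 = 2727.15
r = 809.45 / √(528.35 × 2727.15) = 809.45 / 1200.3707 ≈ 0.674

0.674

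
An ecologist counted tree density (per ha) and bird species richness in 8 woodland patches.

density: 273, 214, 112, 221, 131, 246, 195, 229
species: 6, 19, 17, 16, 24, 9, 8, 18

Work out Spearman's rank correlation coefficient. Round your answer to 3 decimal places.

-0.524

Rank density: 8, 4, 1, 5, 2, 7, 3, 6
Rank species: 1, 7, 5, 4, 8, 3, 2, 6
d = rank(density) − rank(species): 7, -3, -4, 1, -6, 4, 1, 0; Σd² = 128
ρ = 1 − 6Σd² / [n(n²−1)] = 1 − 6×128 / (8×63) = 1 − 768/504 ≈ -0.524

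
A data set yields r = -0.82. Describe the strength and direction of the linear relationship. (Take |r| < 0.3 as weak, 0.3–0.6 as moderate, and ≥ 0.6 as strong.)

strong negative

r = -0.82 < 0 so the relationship is negative.
|r| = 0.82, which falls in the strong range.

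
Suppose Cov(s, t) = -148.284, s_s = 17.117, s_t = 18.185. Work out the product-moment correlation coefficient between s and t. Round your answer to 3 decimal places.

r = Cov(s,t) / (s_s · s_t) = -148.284 / (17.117 × 18.185)
  = -148.284 / 311.2726 ≈ -0.476

-0.476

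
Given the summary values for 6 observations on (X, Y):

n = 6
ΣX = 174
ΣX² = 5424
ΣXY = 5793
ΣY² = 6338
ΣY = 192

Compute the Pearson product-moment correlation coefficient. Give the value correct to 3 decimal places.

0.831

r = (nΣXY − ΣXΣY) / √[(nΣX² − (ΣX)²)(nΣY² − (ΣY)²)]
Numerator: 6×5793 − 174×192 = 1350
Denominator: √[(32544 − 30276)(38028 − 36864)] = √[2268 × 1164] = 1624.7929
r = 1350 / 1624.7929 ≈ 0.831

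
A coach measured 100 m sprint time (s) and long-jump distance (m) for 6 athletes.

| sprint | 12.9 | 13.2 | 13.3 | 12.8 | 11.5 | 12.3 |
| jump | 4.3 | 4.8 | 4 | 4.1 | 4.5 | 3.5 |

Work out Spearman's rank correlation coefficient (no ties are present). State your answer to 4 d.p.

0.0286

Rank sprint: 4, 5, 6, 3, 1, 2
Rank jump: 4, 6, 2, 3, 5, 1
d = rank(sprint) − rank(jump): 0, -1, 4, 0, -4, 1; Σd² = 34
ρ = 1 − 6Σd² / [n(n²−1)] = 1 − 6×34 / (6×35) = 1 − 204/210 ≈ 0.0286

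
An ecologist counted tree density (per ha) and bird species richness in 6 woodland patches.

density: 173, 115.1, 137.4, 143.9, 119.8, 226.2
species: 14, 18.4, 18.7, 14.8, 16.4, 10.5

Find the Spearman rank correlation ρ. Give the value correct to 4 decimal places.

-0.8286

Rank density: 5, 1, 3, 4, 2, 6
Rank species: 2, 5, 6, 3, 4, 1
d = rank(density) − rank(species): 3, -4, -3, 1, -2, 5; Σd² = 64
ρ = 1 − 6Σd² / [n(n²−1)] = 1 − 6×64 / (6×35) = 1 − 384/210 ≈ -0.8286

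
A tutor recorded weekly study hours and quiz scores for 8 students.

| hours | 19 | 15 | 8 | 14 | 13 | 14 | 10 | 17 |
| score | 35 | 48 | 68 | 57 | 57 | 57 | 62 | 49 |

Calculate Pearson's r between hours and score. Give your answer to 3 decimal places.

n = 8, Σx = 110, Σy = 433, Σx² = 1600, Σy² = 24145, Σxy = 5719
nΣxy − ΣxΣy = 45752 − 47630 = -1878
nΣx² − (Σx)² = 12800 − 12100 = 700; nΣy² − (Σy)² = 193160 − 187489 = 5671
r = -1878 / √(700 × 5671) = -1878 / 1992.4106 ≈ -0.943

-0.943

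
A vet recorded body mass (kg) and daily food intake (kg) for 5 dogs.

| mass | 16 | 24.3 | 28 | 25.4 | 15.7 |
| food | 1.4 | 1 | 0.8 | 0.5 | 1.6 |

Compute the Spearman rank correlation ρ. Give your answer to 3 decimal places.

-0.900

Rank mass: 2, 3, 5, 4, 1
Rank food: 4, 3, 2, 1, 5
d = rank(mass) − rank(food): -2, 0, 3, 3, -4; Σd² = 38
ρ = 1 − 6Σd² / [n(n²−1)] = 1 − 6×38 / (5×24) = 1 − 228/120 ≈ -0.900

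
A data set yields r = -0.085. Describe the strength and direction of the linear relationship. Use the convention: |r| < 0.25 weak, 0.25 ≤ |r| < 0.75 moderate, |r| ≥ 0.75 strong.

r = -0.085 < 0 so the relationship is negative.
|r| = 0.085, which falls in the weak range.

weak negative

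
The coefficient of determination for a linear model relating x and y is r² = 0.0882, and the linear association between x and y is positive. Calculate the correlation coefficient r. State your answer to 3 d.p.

0.297

|r| = √0.0882 = 0.297
The association is positive, so r = 0.297.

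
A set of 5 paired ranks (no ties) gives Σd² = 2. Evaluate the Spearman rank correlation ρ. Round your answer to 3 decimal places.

ρ = 1 − 6Σd² / [n(n²−1)] = 1 − 6×2 / (5×24)
  = 1 − 12/120 = 1 − 0.1000 ≈ 0.900

0.900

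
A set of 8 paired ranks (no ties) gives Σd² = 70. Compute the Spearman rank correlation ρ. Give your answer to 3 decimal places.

ρ = 1 − 6Σd² / [n(n²−1)] = 1 − 6×70 / (8×63)
  = 1 − 420/504 = 1 − 0.8333 ≈ 0.167

0.167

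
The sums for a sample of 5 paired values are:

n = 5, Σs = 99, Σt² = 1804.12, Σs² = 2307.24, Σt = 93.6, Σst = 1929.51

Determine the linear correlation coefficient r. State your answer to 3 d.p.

r = (nΣst − ΣsΣt) / √[(nΣs² − (Σs)²)(nΣt² − (Σt)²)]
Numerator: 5×1929.51 − 99×93.6 = 381.15
Denominator: √[(11536.2 − 9801)(9020.6 − 8760.96)] = √[1735.2 × 259.64] = 671.2133
r = 381.15 / 671.2133 ≈ 0.568

0.568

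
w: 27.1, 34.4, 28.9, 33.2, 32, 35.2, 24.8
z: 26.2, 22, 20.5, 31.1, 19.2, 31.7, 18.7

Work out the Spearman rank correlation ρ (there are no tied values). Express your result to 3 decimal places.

0.679

Rank w: 2, 6, 3, 5, 4, 7, 1
Rank z: 5, 4, 3, 6, 2, 7, 1
d = rank(w) − rank(z): -3, 2, 0, -1, 2, 0, 0; Σd² = 18
ρ = 1 − 6Σd² / [n(n²−1)] = 1 − 6×18 / (7×48) = 1 − 108/336 ≈ 0.679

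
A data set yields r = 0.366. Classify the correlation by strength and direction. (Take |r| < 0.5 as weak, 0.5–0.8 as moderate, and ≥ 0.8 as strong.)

r = 0.366 > 0 so the relationship is positive.
|r| = 0.366, which falls in the weak range.

weak positive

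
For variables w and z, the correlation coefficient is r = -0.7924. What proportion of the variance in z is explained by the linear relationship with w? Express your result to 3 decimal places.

0.628

r² = (-0.7924)² = 0.628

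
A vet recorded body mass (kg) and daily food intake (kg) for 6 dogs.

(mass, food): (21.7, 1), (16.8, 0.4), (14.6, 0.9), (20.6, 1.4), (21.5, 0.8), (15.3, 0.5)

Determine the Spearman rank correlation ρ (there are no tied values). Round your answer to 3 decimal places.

0.371

Rank mass: 6, 3, 1, 4, 5, 2
Rank food: 5, 1, 4, 6, 3, 2
d = rank(mass) − rank(food): 1, 2, -3, -2, 2, 0; Σd² = 22
ρ = 1 − 6Σd² / [n(n²−1)] = 1 − 6×22 / (6×35) = 1 − 132/210 ≈ 0.371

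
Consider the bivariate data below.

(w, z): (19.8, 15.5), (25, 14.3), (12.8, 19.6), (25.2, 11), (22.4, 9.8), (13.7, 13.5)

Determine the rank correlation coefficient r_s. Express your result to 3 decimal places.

-0.600

Rank w: 3, 5, 1, 6, 4, 2
Rank z: 5, 4, 6, 2, 1, 3
d = rank(w) − rank(z): -2, 1, -5, 4, 3, -1; Σd² = 56
ρ = 1 − 6Σd² / [n(n²−1)] = 1 − 6×56 / (6×35) = 1 − 336/210 ≈ -0.600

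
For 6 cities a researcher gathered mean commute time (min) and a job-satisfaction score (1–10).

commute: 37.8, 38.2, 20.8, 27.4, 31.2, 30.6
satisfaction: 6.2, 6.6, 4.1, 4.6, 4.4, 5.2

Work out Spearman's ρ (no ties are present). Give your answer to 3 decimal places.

Rank commute: 5, 6, 1, 2, 4, 3
Rank satisfaction: 5, 6, 1, 3, 2, 4
d = rank(commute) − rank(satisfaction): 0, 0, 0, -1, 2, -1; Σd² = 6
ρ = 1 − 6Σd² / [n(n²−1)] = 1 − 6×6 / (6×35) = 1 − 36/210 ≈ 0.829

0.829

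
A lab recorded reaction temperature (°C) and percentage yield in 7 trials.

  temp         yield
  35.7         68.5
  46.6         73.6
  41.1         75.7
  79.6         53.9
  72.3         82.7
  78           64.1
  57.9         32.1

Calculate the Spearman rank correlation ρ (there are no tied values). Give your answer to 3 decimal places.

Rank temp: 1, 3, 2, 7, 5, 6, 4
Rank yield: 4, 5, 6, 2, 7, 3, 1
d = rank(temp) − rank(yield): -3, -2, -4, 5, -2, 3, 3; Σd² = 76
ρ = 1 − 6Σd² / [n(n²−1)] = 1 − 6×76 / (7×48) = 1 − 456/336 ≈ -0.357

-0.357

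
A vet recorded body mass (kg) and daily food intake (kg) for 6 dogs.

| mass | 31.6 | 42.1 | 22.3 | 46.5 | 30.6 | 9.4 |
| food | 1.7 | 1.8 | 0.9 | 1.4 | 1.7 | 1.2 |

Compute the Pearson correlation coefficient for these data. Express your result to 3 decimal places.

0.566

n = 6, Σx = 182.5, Σy = 8.7, Σx² = 6455.23, Σy² = 13.23, Σxy = 277.97
nΣxy − ΣxΣy = 1667.82 − 1587.75 = 80.07
nΣx² − (Σx)² = 38731.38 − 33306.25 = 5425.13; nΣy² − (Σy)² = 79.38 − 75.69 = 3.69
r = 80.07 / √(5425.13 × 3.69) = 80.07 / 141.4876 ≈ 0.566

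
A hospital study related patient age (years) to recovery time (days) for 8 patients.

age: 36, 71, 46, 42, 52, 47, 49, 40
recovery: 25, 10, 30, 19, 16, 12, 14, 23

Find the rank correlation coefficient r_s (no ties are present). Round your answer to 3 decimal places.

-0.762

Rank age: 1, 8, 4, 3, 7, 5, 6, 2
Rank recovery: 7, 1, 8, 5, 4, 2, 3, 6
d = rank(age) − rank(recovery): -6, 7, -4, -2, 3, 3, 3, -4; Σd² = 148
ρ = 1 − 6Σd² / [n(n²−1)] = 1 − 6×148 / (8×63) = 1 − 888/504 ≈ -0.762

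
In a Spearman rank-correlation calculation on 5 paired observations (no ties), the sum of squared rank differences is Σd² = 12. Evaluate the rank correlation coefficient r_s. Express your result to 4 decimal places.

ρ = 1 − 6Σd² / [n(n²−1)] = 1 − 6×12 / (5×24)
  = 1 − 72/120 = 1 − 0.60000 ≈ 0.4000

0.4000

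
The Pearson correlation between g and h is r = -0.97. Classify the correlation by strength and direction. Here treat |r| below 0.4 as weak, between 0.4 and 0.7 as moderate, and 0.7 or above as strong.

r = -0.97 < 0 so the relationship is negative.
|r| = 0.97, which falls in the strong range.

strong negative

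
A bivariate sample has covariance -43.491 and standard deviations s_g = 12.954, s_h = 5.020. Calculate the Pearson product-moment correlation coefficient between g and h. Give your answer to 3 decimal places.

r = Cov(g,h) / (s_g · s_h) = -43.491 / (12.954 × 5.020)
  = -43.491 / 65.0291 ≈ -0.669

-0.669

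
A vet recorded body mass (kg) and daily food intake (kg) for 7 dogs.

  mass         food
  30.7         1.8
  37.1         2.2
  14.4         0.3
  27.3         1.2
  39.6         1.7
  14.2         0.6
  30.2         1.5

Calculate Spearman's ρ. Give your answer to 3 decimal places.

0.857

Rank mass: 5, 6, 2, 3, 7, 1, 4
Rank food: 6, 7, 1, 3, 5, 2, 4
d = rank(mass) − rank(food): -1, -1, 1, 0, 2, -1, 0; Σd² = 8
ρ = 1 − 6Σd² / [n(n²−1)] = 1 − 6×8 / (7×48) = 1 − 48/336 ≈ 0.857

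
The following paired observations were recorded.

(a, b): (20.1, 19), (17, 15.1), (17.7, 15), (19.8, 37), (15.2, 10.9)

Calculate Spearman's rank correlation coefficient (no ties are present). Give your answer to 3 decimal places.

0.800

Rank a: 5, 2, 3, 4, 1
Rank b: 4, 3, 2, 5, 1
d = rank(a) − rank(b): 1, -1, 1, -1, 0; Σd² = 4
ρ = 1 − 6Σd² / [n(n²−1)] = 1 − 6×4 / (5×24) = 1 − 24/120 ≈ 0.800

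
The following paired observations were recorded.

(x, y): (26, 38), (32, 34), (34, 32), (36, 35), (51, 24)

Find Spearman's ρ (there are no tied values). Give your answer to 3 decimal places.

Rank x: 1, 2, 3, 4, 5
Rank y: 5, 3, 2, 4, 1
d = rank(x) − rank(y): -4, -1, 1, 0, 4; Σd² = 34
ρ = 1 − 6Σd² / [n(n²−1)] = 1 − 6×34 / (5×24) = 1 − 204/120 ≈ -0.700

-0.700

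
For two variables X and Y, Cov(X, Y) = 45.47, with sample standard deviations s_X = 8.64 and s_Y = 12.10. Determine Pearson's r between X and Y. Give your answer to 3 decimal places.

0.435

r = Cov(X,Y) / (s_X · s_Y) = 45.47 / (8.64 × 12.10)
  = 45.47 / 104.5440 ≈ 0.435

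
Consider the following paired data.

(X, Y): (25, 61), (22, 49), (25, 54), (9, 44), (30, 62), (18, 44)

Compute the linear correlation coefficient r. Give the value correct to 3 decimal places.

0.856

n = 6, ΣX = 129, ΣY = 314, ΣX² = 3039, ΣY² = 16754, ΣXY = 7001
nΣXY − ΣXΣY = 42006 − 40506 = 1500
nΣX² − (ΣX)² = 18234 − 16641 = 1593; nΣY² − (ΣY)² = 100524 − 98596 = 1928
r = 1500 / √(1593 × 1928) = 1500 / 1752.5136 ≈ 0.856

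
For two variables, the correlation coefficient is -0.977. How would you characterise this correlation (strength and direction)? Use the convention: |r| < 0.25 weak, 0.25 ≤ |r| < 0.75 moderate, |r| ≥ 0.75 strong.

r = -0.977 < 0 so the relationship is negative.
|r| = 0.977, which falls in the strong range.

strong negative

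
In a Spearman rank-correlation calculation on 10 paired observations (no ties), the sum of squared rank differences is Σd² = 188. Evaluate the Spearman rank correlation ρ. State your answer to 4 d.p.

-0.1394

ρ = 1 − 6Σd² / [n(n²−1)] = 1 − 6×188 / (10×99)
  = 1 − 1128/990 = 1 − 1.13939 ≈ -0.1394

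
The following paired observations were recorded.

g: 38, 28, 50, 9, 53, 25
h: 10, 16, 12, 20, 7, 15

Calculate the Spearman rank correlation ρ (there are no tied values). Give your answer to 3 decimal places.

Rank g: 4, 3, 5, 1, 6, 2
Rank h: 2, 5, 3, 6, 1, 4
d = rank(g) − rank(h): 2, -2, 2, -5, 5, -2; Σd² = 66
ρ = 1 − 6Σd² / [n(n²−1)] = 1 − 6×66 / (6×35) = 1 − 396/210 ≈ -0.886

-0.886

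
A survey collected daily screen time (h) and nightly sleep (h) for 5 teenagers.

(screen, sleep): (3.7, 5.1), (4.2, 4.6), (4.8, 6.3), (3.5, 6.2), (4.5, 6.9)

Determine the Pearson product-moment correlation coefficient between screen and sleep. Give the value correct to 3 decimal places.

n = 5, Σx = 20.7, Σy = 29.1, Σx² = 86.87, Σy² = 172.91, Σxy = 121.18
nΣxy − ΣxΣy = 605.9 − 602.37 = 3.53
nΣx² − (Σx)² = 434.35 − 428.49 = 5.86; nΣy² − (Σy)² = 864.55 − 846.81 = 17.74
r = 3.53 / √(5.86 × 17.74) = 3.53 / 10.1959 ≈ 0.346

0.346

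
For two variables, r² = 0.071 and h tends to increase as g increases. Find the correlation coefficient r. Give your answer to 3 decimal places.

|r| = √0.071 = 0.266
The association is positive, so r = 0.266.

0.266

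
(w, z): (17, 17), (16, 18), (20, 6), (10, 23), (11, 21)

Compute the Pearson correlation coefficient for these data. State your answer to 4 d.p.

n = 5, Σw = 74, Σz = 85, Σw² = 1166, Σz² = 1619, Σwz = 1158
nΣwz − ΣwΣz = 5790 − 6290 = -500
nΣw² − (Σw)² = 5830 − 5476 = 354; nΣz² − (Σz)² = 8095 − 7225 = 870
r = -500 / √(354 × 870) = -500 / 554.9595 ≈ -0.9010

-0.9010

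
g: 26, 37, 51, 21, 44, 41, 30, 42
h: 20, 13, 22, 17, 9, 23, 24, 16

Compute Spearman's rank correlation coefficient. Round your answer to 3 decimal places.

-0.190

Rank g: 2, 4, 8, 1, 7, 5, 3, 6
Rank h: 5, 2, 6, 4, 1, 7, 8, 3
d = rank(g) − rank(h): -3, 2, 2, -3, 6, -2, -5, 3; Σd² = 100
ρ = 1 − 6Σd² / [n(n²−1)] = 1 − 6×100 / (8×63) = 1 − 600/504 ≈ -0.190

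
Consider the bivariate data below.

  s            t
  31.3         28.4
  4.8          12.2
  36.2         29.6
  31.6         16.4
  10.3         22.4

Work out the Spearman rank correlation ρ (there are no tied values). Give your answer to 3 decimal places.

0.700

Rank s: 3, 1, 5, 4, 2
Rank t: 4, 1, 5, 2, 3
d = rank(s) − rank(t): -1, 0, 0, 2, -1; Σd² = 6
ρ = 1 − 6Σd² / [n(n²−1)] = 1 − 6×6 / (5×24) = 1 − 36/120 ≈ 0.700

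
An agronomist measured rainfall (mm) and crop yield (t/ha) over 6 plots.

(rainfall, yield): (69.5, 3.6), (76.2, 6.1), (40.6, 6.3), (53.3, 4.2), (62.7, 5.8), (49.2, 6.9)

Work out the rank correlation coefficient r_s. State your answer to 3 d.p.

-0.543

Rank rainfall: 5, 6, 1, 3, 4, 2
Rank yield: 1, 4, 5, 2, 3, 6
d = rank(rainfall) − rank(yield): 4, 2, -4, 1, 1, -4; Σd² = 54
ρ = 1 − 6Σd² / [n(n²−1)] = 1 − 6×54 / (6×35) = 1 − 324/210 ≈ -0.543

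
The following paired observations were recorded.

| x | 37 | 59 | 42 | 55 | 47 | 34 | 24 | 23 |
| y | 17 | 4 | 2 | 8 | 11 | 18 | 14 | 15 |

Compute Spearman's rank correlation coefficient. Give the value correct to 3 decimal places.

Rank x: 4, 8, 5, 7, 6, 3, 2, 1
Rank y: 7, 2, 1, 3, 4, 8, 5, 6
d = rank(x) − rank(y): -3, 6, 4, 4, 2, -5, -3, -5; Σd² = 140
ρ = 1 − 6Σd² / [n(n²−1)] = 1 − 6×140 / (8×63) = 1 − 840/504 ≈ -0.667

-0.667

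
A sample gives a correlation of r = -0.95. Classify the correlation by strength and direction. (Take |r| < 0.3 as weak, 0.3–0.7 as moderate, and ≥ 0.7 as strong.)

r = -0.95 < 0 so the relationship is negative.
|r| = 0.95, which falls in the strong range.

strong negative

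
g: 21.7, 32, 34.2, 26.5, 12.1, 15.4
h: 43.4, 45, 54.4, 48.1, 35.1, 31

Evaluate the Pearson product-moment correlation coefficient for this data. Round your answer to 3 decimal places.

0.897

n = 6, Σg = 141.9, Σh = 257, Σg² = 3750.35, Σh² = 11374.54, Σgh = 6419.02
nΣgh − ΣgΣh = 38514.12 − 36468.3 = 2045.82
nΣg² − (Σg)² = 22502.1 − 20135.61 = 2366.49; nΣh² − (Σh)² = 68247.24 − 66049 = 2198.24
r = 2045.82 / √(2366.49 × 2198.24) = 2045.82 / 2280.8141 ≈ 0.897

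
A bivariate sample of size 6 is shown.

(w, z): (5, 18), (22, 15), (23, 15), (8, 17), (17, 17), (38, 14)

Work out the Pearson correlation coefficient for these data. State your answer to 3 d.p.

-0.934

n = 6, Σw = 113, Σz = 96, Σw² = 2835, Σz² = 1548, Σwz = 1722
nΣwz − ΣwΣz = 10332 − 10848 = -516
nΣw² − (Σw)² = 17010 − 12769 = 4241; nΣz² − (Σz)² = 9288 − 9216 = 72
r = -516 / √(4241 × 72) = -516 / 552.5866 ≈ -0.934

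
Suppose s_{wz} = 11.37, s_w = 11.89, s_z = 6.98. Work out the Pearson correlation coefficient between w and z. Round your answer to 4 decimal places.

0.1370

r = Cov(w,z) / (s_w · s_z) = 11.37 / (11.89 × 6.98)
  = 11.37 / 82.9922 ≈ 0.1370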